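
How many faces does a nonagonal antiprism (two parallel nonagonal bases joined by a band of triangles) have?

20

An antiprism on an n-gon has two n-gon caps and 2n triangles: V = 2·9 = 18, E = 4·9 = 36, F = 2·9 + 2 = 20.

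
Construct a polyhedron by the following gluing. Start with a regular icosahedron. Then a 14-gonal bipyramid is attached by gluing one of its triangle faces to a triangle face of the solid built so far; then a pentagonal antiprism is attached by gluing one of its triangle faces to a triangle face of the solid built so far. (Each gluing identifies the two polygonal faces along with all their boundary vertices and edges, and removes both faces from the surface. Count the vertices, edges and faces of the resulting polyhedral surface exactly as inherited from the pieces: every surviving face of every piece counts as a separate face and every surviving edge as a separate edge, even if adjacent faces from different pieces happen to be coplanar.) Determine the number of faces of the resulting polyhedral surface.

A regular icosahedron: V=12, E=30, F=20.
Attach a 14-gonal bipyramid (V=16, E=42, F=28) along a 3-gon: merge 3 vertices and 3 edges, delete both glued faces → V=25, E=69, F=46.
Attach a pentagonal antiprism (V=10, E=20, F=12) along a 3-gon: merge 3 vertices and 3 edges, delete both glued faces → V=32, E=86, F=56.
Check: V − E + F = 32 − 86 + 56 = 2.

56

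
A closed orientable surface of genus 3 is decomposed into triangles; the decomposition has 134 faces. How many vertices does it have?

χ = 2 − 2·3 = -4, and every face is a triangle so 3F = 2E.
E = 3·134/2 = 201. Then V = -4 + E − F = -4 + 201 − 134 = 63.

63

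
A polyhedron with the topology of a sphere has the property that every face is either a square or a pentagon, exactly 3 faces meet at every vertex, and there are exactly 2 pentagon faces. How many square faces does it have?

5

Let x be the number of squares; then F = 2 + x.
Edge–face incidences: 2E = 5·2 + 4·x = 10 + 4x.
Every vertex has degree 3, so 3V = 2E.
Euler: V − E + F = 2 ⇒ (2E)/3 − E + (2 + x) = 2.
Multiply by 6: 2·(2E) − 3·(2E) + 6·(2 + x) = 12, i.e. 12 + 6x − (10 + 4x) = 12.
Collecting terms: 2x + 2 = 12, so 2x = 10, so x = 5.
Then 2E = 10 + 4·5 = 30, so E = 15, V = 2E/3 = 10, F = 2 + 5 = 7.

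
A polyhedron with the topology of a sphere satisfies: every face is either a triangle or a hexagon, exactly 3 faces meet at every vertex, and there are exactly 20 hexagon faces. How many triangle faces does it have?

Let x be the number of triangles; then F = 20 + x.
Edge–face incidences: 2E = 6·20 + 3·x = 120 + 3x.
Every vertex has degree 3, so 3V = 2E.
Euler: V − E + F = 2 ⇒ (2E)/3 − E + (20 + x) = 2.
Multiply by 6: 2·(2E) − 3·(2E) + 6·(20 + x) = 12, i.e. 120 + 6x − (120 + 3x) = 12.
Collecting terms: 3x = 12, so x = 4.
Then 2E = 120 + 3·4 = 132, so E = 66, V = 2E/3 = 44, F = 20 + 4 = 24.

4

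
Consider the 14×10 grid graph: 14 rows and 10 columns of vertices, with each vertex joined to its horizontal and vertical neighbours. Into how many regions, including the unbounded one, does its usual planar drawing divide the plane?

The grid has V = 14·10 = 140 vertices and E = 14·9 + 10·13 = 256 edges.
F = 2 − V + E = 2 − 140 + 256 = 118.

118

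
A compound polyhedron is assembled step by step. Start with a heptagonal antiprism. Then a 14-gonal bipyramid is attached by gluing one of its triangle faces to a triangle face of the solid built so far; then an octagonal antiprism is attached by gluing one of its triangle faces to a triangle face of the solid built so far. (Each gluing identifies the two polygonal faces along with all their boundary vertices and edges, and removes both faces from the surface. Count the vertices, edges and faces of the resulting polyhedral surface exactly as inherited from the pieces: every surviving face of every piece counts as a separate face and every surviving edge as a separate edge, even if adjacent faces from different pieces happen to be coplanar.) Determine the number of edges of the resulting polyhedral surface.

A heptagonal antiprism: V=14, E=28, F=16.
Attach a 14-gonal bipyramid (V=16, E=42, F=28) along a 3-gon: merge 3 vertices and 3 edges, delete both glued faces → V=27, E=67, F=42.
Attach an octagonal antiprism (V=16, E=32, F=18) along a 3-gon: merge 3 vertices and 3 edges, delete both glued faces → V=40, E=96, F=58.
Check: V − E + F = 40 − 96 + 58 = 2.

96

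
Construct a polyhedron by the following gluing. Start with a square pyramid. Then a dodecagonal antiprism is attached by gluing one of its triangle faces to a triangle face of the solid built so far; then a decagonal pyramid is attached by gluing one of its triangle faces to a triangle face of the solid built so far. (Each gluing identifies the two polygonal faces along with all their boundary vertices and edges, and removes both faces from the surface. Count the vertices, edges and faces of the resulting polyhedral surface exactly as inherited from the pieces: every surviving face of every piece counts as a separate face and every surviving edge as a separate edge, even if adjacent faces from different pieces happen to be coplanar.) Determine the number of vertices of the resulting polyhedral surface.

34

A square pyramid: V=5, E=8, F=5.
Attach a dodecagonal antiprism (V=24, E=48, F=26) along a 3-gon: merge 3 vertices and 3 edges, delete both glued faces → V=26, E=53, F=29.
Attach a decagonal pyramid (V=11, E=20, F=11) along a 3-gon: merge 3 vertices and 3 edges, delete both glued faces → V=34, E=70, F=38.
Check: V − E + F = 34 − 70 + 38 = 2.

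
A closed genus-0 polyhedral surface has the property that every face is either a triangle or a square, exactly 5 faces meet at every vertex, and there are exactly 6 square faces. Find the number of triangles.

32

Let x be the number of triangles; then F = 6 + x.
Edge–face incidences: 2E = 4·6 + 3·x = 24 + 3x.
Every vertex has degree 5, so 5V = 2E.
Euler: V − E + F = 2 ⇒ (2E)/5 − E + (6 + x) = 2.
Multiply by 10: 2·(2E) − 5·(2E) + 10·(6 + x) = 20, i.e. 60 + 10x − 3·(24 + 3x) = 20.
Collecting terms: x − 12 = 20, so x = 32.
Then 2E = 24 + 3·32 = 120, so E = 60, V = 2E/5 = 24, F = 6 + 32 = 38.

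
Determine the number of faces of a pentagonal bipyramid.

10

A bipyramid over an n-gon has 2n triangular faces and n + 2 vertices: V = 5 + 2 = 7, E = 3·5 = 15, F = 2·5 = 10.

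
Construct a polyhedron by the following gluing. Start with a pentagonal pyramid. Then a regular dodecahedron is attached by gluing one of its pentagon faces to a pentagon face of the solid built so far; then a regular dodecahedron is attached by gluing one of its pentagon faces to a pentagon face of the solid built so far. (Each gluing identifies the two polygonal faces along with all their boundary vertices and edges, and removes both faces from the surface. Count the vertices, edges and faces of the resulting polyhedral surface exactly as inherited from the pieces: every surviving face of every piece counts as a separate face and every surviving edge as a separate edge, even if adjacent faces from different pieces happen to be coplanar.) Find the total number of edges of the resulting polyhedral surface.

A pentagonal pyramid: V=6, E=10, F=6.
Attach a regular dodecahedron (V=20, E=30, F=12) along a 5-gon: merge 5 vertices and 5 edges, delete both glued faces → V=21, E=35, F=16.
Attach a regular dodecahedron (V=20, E=30, F=12) along a 5-gon: merge 5 vertices and 5 edges, delete both glued faces → V=36, E=60, F=26.
Check: V − E + F = 36 − 60 + 26 = 2.

60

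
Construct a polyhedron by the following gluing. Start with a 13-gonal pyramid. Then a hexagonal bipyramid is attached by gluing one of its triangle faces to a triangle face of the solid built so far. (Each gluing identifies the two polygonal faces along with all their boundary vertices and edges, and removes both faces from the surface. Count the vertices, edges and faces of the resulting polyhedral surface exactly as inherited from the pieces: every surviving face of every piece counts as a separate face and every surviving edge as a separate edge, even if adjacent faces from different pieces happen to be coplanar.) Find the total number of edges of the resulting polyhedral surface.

41

A 13-gonal pyramid: V=14, E=26, F=14.
Attach a hexagonal bipyramid (V=8, E=18, F=12) along a 3-gon: merge 3 vertices and 3 edges, delete both glued faces → V=19, E=41, F=24.
Check: V − E + F = 19 − 41 + 24 = 2.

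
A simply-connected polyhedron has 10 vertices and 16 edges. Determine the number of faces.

8

Here V − E + F = 2.
F = 2 − V + E = 2 − 10 + 16 = 8.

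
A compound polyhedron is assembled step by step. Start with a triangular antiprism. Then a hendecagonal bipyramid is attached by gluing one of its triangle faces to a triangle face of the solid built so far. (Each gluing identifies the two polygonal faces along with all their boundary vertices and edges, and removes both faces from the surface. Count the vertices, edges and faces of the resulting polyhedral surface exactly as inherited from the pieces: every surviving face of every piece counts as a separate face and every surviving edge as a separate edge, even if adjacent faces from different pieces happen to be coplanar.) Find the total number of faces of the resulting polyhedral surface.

28

A triangular antiprism: V=6, E=12, F=8.
Attach a hendecagonal bipyramid (V=13, E=33, F=22) along a 3-gon: merge 3 vertices and 3 edges, delete both glued faces → V=16, E=42, F=28.
Check: V − E + F = 16 − 42 + 28 = 2.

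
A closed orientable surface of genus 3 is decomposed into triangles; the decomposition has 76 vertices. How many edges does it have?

240

χ = 2 − 2·3 = -4, and every face is a triangle so 3F = 2E.
V − E + F = -4 with E = 3F/2 gives 76 − (3/2 − 1)·F = -4, so F = 160 and E = 240.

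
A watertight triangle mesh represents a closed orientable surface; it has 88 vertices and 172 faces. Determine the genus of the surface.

0

Every face is a triangle, so 2E = 3·172 = 516, giving E = 258.
χ = V − E + F = 88 − 258 + 172 = 2.
For a closed orientable surface χ = 2 − 2g, so g = (2 − (2))/2 = 0.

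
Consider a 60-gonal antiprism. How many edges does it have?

240

An antiprism on an n-gon has two n-gon caps and 2n triangles: V = 2·60 = 120, E = 4·60 = 240, F = 2·60 + 2 = 122.
Check: V − E + F = 120 − 240 + 122 = 2.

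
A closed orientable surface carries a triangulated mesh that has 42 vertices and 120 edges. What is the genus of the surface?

0

Every face is a triangle and each edge borders two faces, so 3F = 2·120, giving F = 80.
χ = V − E + F = 42 − 120 + 80 = 2.
For a closed orientable surface χ = 2 − 2g, so g = (2 − (2))/2 = 0.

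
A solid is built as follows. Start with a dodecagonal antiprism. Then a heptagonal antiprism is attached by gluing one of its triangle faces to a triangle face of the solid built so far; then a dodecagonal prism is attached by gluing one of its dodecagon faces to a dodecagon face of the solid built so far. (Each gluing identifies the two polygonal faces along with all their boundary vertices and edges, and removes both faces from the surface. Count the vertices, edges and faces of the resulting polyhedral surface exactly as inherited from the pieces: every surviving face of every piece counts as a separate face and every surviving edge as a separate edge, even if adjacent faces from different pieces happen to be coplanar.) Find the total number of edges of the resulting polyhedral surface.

A dodecagonal antiprism: V=24, E=48, F=26.
Attach a heptagonal antiprism (V=14, E=28, F=16) along a 3-gon: merge 3 vertices and 3 edges, delete both glued faces → V=35, E=73, F=40.
Attach a dodecagonal prism (V=24, E=36, F=14) along a 12-gon: merge 12 vertices and 12 edges, delete both glued faces → V=47, E=97, F=52.
Check: V − E + F = 47 − 97 + 52 = 2.

97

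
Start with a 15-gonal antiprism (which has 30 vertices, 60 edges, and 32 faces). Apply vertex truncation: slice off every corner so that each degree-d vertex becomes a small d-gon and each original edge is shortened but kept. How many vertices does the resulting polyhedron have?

Truncation replaces each original edge-end by a new vertex, so V′ = 2E = 120.
Each original edge survives, and each old vertex of degree d contributes d new edges; summing degrees gives Σd = 2E, so E′ = E + 2E = 3E = 180.
Each original face survives and each original vertex becomes one new face: F′ = F + V = 62.

120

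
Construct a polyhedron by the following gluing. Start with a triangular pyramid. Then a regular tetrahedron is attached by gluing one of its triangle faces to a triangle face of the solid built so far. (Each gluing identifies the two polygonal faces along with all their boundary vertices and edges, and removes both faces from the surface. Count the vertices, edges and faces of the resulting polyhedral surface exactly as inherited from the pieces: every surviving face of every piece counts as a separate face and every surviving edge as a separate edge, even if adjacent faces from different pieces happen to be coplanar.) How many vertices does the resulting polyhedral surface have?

A triangular pyramid: V=4, E=6, F=4.
Attach a regular tetrahedron (V=4, E=6, F=4) along a 3-gon: merge 3 vertices and 3 edges, delete both glued faces → V=5, E=9, F=6.
Check: V − E + F = 5 − 9 + 6 = 2.

5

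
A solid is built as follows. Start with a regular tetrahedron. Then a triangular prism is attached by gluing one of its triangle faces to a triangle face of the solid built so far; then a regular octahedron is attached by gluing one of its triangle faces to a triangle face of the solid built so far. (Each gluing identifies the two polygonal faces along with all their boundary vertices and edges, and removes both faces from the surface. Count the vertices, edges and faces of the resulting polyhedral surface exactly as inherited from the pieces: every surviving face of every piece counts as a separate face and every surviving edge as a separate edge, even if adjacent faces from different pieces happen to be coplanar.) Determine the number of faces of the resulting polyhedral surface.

13

A regular tetrahedron: V=4, E=6, F=4.
Attach a triangular prism (V=6, E=9, F=5) along a 3-gon: merge 3 vertices and 3 edges, delete both glued faces → V=7, E=12, F=7.
Attach a regular octahedron (V=6, E=12, F=8) along a 3-gon: merge 3 vertices and 3 edges, delete both glued faces → V=10, E=21, F=13.
Check: V − E + F = 10 − 21 + 13 = 2.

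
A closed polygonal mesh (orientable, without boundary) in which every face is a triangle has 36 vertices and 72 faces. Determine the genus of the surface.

Every face is a triangle, so 2E = 3·72 = 216, giving E = 108.
χ = V − E + F = 36 − 108 + 72 = 0.
For a closed orientable surface χ = 2 − 2g, so g = (2 − (0))/2 = 1.

1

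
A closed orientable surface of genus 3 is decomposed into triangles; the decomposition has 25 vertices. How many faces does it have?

χ = 2 − 2·3 = -4, and every face is a triangle so 3F = 2E.
V − E + F = -4 with E = 3F/2 gives 25 − (3/2 − 1)·F = -4, so F = 58 and E = 87.

58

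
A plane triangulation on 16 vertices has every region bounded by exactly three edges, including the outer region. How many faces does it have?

In a plane triangulation 3F = 2E and V − E + F = 2, so F = 2V − 4 = 2·16 − 4 = 28.

28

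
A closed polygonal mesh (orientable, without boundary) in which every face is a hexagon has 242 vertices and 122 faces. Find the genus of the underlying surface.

Every face is a hexagon, so 2E = 6·122 = 732, giving E = 366.
χ = V − E + F = 242 − 366 + 122 = -2.
For a closed orientable surface χ = 2 − 2g, so g = (2 − (-2))/2 = 2.

2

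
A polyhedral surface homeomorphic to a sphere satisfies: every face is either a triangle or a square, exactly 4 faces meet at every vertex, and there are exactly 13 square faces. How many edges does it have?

Let x be the number of triangles; then F = 13 + x.
Edge–face incidences: 2E = 4·13 + 3·x = 52 + 3x.
Every vertex has degree 4, so 4V = 2E.
Euler: V − E + F = 2 ⇒ (2E)/4 − E + (13 + x) = 2.
Multiply by 8: 2·(2E) − 4·(2E) + 8·(13 + x) = 16, i.e. 104 + 8x − 2·(52 + 3x) = 16.
Collecting terms: 2x = 16, so x = 8.
Then 2E = 52 + 3·8 = 76, so E = 38, V = 2E/4 = 19, F = 13 + 8 = 21.

38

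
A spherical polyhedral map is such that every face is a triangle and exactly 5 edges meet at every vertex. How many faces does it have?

Each face has 3 edges and each edge borders two faces, so 2E = 3F.
Each vertex has degree 5, so 5V = 2E and hence V = 3F/5.
Euler: V − E + F = 2 ⇒ (3F/5) − (3F/2) + F = 2.
Multiply by 10: (6 − 15 + 10)F = 20, i.e. 1F = 20.
So F = 20, E = 3·20/2 = 30, V = 3·20/5 = 12.

20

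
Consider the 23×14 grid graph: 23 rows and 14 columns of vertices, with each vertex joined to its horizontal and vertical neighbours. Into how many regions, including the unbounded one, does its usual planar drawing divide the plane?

The grid has V = 23·14 = 322 vertices and E = 23·13 + 14·22 = 607 edges.
F = 2 − V + E = 2 − 322 + 607 = 287.

287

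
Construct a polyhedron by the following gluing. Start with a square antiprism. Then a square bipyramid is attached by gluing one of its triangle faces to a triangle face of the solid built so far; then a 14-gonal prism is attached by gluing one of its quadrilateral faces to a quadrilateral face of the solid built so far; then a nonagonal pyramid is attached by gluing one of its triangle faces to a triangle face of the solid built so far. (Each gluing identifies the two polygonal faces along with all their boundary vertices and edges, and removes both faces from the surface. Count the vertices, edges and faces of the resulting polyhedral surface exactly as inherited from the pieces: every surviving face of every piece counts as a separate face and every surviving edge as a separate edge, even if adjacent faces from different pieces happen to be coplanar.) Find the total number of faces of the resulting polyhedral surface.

A square antiprism: V=8, E=16, F=10.
Attach a square bipyramid (V=6, E=12, F=8) along a 3-gon: merge 3 vertices and 3 edges, delete both glued faces → V=11, E=25, F=16.
Attach a 14-gonal prism (V=28, E=42, F=16) along a 4-gon: merge 4 vertices and 4 edges, delete both glued faces → V=35, E=63, F=30.
Attach a nonagonal pyramid (V=10, E=18, F=10) along a 3-gon: merge 3 vertices and 3 edges, delete both glued faces → V=42, E=78, F=38.
Check: V − E + F = 42 − 78 + 38 = 2.

38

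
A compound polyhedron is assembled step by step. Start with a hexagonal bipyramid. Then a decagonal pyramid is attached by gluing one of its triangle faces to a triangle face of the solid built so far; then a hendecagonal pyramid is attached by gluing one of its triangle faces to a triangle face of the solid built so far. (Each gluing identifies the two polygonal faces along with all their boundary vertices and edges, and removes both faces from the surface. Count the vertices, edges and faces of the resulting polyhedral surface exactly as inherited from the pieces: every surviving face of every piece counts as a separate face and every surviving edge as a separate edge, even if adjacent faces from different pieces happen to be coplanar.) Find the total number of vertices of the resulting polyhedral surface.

A hexagonal bipyramid: V=8, E=18, F=12.
Attach a decagonal pyramid (V=11, E=20, F=11) along a 3-gon: merge 3 vertices and 3 edges, delete both glued faces → V=16, E=35, F=21.
Attach a hendecagonal pyramid (V=12, E=22, F=12) along a 3-gon: merge 3 vertices and 3 edges, delete both glued faces → V=25, E=54, F=31.
Check: V − E + F = 25 − 54 + 31 = 2.

25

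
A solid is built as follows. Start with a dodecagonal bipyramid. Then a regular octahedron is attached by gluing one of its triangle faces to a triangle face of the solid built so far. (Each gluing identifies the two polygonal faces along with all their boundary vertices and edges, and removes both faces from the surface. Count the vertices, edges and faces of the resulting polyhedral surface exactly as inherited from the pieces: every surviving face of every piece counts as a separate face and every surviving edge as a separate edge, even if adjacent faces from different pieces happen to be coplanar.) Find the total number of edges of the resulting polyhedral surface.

A dodecagonal bipyramid: V=14, E=36, F=24.
Attach a regular octahedron (V=6, E=12, F=8) along a 3-gon: merge 3 vertices and 3 edges, delete both glued faces → V=17, E=45, F=30.
Check: V − E + F = 17 − 45 + 30 = 2.

45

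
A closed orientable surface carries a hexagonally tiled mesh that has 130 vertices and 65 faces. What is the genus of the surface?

1

Every face is a hexagon, so 2E = 6·65 = 390, giving E = 195.
χ = V − E + F = 130 − 195 + 65 = 0.
For a closed orientable surface χ = 2 − 2g, so g = (2 − (0))/2 = 1.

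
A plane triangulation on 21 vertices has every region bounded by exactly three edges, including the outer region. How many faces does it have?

38

In a plane triangulation 3F = 2E and V − E + F = 2, so F = 2V − 4 = 2·21 − 4 = 38.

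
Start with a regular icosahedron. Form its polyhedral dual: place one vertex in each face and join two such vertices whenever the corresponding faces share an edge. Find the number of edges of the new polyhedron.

The base solid has V = 12, E = 30, F = 20.
The dual swaps V and F and preserves E: V′ = F = 20, E′ = E = 30, F′ = V = 12.

30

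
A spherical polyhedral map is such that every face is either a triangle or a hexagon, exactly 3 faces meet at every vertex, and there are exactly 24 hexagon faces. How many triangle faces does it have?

Let x be the number of triangles; then F = 24 + x.
Edge–face incidences: 2E = 6·24 + 3·x = 144 + 3x.
Every vertex has degree 3, so 3V = 2E.
Euler: V − E + F = 2 ⇒ (2E)/3 − E + (24 + x) = 2.
Multiply by 6: 2·(2E) − 3·(2E) + 6·(24 + x) = 12, i.e. 144 + 6x − (144 + 3x) = 12.
Collecting terms: 3x = 12, so x = 4.
Then 2E = 144 + 3·4 = 156, so E = 78, V = 2E/3 = 52, F = 24 + 4 = 28.

4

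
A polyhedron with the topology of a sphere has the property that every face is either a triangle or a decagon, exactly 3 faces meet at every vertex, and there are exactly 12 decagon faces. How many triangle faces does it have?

Let x be the number of triangles; then F = 12 + x.
Edge–face incidences: 2E = 10·12 + 3·x = 120 + 3x.
Every vertex has degree 3, so 3V = 2E.
Euler: V − E + F = 2 ⇒ (2E)/3 − E + (12 + x) = 2.
Multiply by 6: 2·(2E) − 3·(2E) + 6·(12 + x) = 12, i.e. 72 + 6x − (120 + 3x) = 12.
Collecting terms: 3x − 48 = 12, so 3x = 60, so x = 20.
Then 2E = 120 + 3·20 = 180, so E = 90, V = 2E/3 = 60, F = 12 + 20 = 32.

20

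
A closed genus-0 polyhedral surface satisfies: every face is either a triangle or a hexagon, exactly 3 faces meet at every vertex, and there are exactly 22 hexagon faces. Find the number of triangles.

Let x be the number of triangles; then F = 22 + x.
Edge–face incidences: 2E = 6·22 + 3·x = 132 + 3x.
Every vertex has degree 3, so 3V = 2E.
Euler: V − E + F = 2 ⇒ (2E)/3 − E + (22 + x) = 2.
Multiply by 6: 2·(2E) − 3·(2E) + 6·(22 + x) = 12, i.e. 132 + 6x − (132 + 3x) = 12.
Collecting terms: 3x = 12, so x = 4.
Then 2E = 132 + 3·4 = 144, so E = 72, V = 2E/3 = 48, F = 22 + 4 = 26.

4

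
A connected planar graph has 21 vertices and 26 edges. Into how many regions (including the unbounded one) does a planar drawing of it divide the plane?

Euler's formula for a connected plane graph: V − E + F = 2, so F = 2 − 21 + 26 = 7.

7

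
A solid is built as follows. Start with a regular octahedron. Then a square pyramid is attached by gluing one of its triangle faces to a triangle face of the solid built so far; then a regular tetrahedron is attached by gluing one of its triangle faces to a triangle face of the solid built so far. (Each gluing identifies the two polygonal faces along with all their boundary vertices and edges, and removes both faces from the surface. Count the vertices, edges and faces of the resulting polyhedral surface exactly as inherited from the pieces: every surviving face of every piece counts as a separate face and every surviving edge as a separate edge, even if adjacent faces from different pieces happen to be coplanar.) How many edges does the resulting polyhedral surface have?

20

A regular octahedron: V=6, E=12, F=8.
Attach a square pyramid (V=5, E=8, F=5) along a 3-gon: merge 3 vertices and 3 edges, delete both glued faces → V=8, E=17, F=11.
Attach a regular tetrahedron (V=4, E=6, F=4) along a 3-gon: merge 3 vertices and 3 edges, delete both glued faces → V=9, E=20, F=13.
Check: V − E + F = 9 − 20 + 13 = 2.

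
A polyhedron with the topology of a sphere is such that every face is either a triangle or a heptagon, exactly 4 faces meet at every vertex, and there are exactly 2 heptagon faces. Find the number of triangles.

Let x be the number of triangles; then F = 2 + x.
Edge–face incidences: 2E = 7·2 + 3·x = 14 + 3x.
Every vertex has degree 4, so 4V = 2E.
Euler: V − E + F = 2 ⇒ (2E)/4 − E + (2 + x) = 2.
Multiply by 8: 2·(2E) − 4·(2E) + 8·(2 + x) = 16, i.e. 16 + 8x − 2·(14 + 3x) = 16.
Collecting terms: 2x − 12 = 16, so 2x = 28, so x = 14.
Then 2E = 14 + 3·14 = 56, so E = 28, V = 2E/4 = 14, F = 2 + 14 = 16.

14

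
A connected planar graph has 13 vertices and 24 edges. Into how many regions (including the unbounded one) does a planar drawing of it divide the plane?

13

Euler's formula for a connected plane graph: V − E + F = 2, so F = 2 − 13 + 24 = 13.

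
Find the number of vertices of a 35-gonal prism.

A prism on an n-gon has two n-gon bases and n rectangular sides: V = 2·35 = 70, E = 3·35 = 105, F = 35 + 2 = 37.
Check: V − E + F = 70 − 105 + 37 = 2.

70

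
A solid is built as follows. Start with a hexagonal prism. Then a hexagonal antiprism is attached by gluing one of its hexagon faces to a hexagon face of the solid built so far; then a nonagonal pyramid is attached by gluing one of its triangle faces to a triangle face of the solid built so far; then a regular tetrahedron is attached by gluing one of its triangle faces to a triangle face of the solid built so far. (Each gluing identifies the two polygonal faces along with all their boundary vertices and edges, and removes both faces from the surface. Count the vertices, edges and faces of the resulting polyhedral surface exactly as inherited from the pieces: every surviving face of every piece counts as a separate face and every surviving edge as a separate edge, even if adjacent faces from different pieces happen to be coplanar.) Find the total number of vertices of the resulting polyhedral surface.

26

A hexagonal prism: V=12, E=18, F=8.
Attach a hexagonal antiprism (V=12, E=24, F=14) along a 6-gon: merge 6 vertices and 6 edges, delete both glued faces → V=18, E=36, F=20.
Attach a nonagonal pyramid (V=10, E=18, F=10) along a 3-gon: merge 3 vertices and 3 edges, delete both glued faces → V=25, E=51, F=28.
Attach a regular tetrahedron (V=4, E=6, F=4) along a 3-gon: merge 3 vertices and 3 edges, delete both glued faces → V=26, E=54, F=30.
Check: V − E + F = 26 − 54 + 30 = 2.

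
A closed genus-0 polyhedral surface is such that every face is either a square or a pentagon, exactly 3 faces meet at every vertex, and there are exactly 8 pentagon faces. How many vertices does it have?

Let x be the number of squares; then F = 8 + x.
Edge–face incidences: 2E = 5·8 + 4·x = 40 + 4x.
Every vertex has degree 3, so 3V = 2E.
Euler: V − E + F = 2 ⇒ (2E)/3 − E + (8 + x) = 2.
Multiply by 6: 2·(2E) − 3·(2E) + 6·(8 + x) = 12, i.e. 48 + 6x − (40 + 4x) = 12.
Collecting terms: 2x + 8 = 12, so 2x = 4, so x = 2.
Then 2E = 40 + 4·2 = 48, so E = 24, V = 2E/3 = 16, F = 8 + 2 = 10.

16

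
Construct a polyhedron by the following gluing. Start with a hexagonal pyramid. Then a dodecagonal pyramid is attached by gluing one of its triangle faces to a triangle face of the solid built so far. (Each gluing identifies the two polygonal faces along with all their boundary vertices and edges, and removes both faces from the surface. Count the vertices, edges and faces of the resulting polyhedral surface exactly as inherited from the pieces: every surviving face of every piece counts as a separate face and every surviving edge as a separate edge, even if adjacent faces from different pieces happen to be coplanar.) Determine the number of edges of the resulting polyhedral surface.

A hexagonal pyramid: V=7, E=12, F=7.
Attach a dodecagonal pyramid (V=13, E=24, F=13) along a 3-gon: merge 3 vertices and 3 edges, delete both glued faces → V=17, E=33, F=18.
Check: V − E + F = 17 − 33 + 18 = 2.

33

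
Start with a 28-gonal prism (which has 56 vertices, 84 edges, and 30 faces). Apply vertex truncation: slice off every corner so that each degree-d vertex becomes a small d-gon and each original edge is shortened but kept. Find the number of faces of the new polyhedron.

86

Truncation replaces each original edge-end by a new vertex, so V′ = 2E = 168.
Each original edge survives, and each old vertex of degree d contributes d new edges; summing degrees gives Σd = 2E, so E′ = E + 2E = 3E = 252.
Each original face survives and each original vertex becomes one new face: F′ = F + V = 86.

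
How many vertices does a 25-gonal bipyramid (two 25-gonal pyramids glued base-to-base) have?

A bipyramid over an n-gon has 2n triangular faces and n + 2 vertices: V = 25 + 2 = 27, E = 3·25 = 75, F = 2·25 = 50.
Check: V − E + F = 27 − 75 + 50 = 2.

27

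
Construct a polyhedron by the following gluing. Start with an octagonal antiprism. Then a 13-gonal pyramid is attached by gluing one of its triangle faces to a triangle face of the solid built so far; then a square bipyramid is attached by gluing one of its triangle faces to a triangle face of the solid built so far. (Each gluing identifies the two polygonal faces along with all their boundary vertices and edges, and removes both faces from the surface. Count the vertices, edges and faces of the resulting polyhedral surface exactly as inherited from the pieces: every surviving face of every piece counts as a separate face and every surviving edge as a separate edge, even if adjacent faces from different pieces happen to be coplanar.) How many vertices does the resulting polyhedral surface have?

An octagonal antiprism: V=16, E=32, F=18.
Attach a 13-gonal pyramid (V=14, E=26, F=14) along a 3-gon: merge 3 vertices and 3 edges, delete both glued faces → V=27, E=55, F=30.
Attach a square bipyramid (V=6, E=12, F=8) along a 3-gon: merge 3 vertices and 3 edges, delete both glued faces → V=30, E=64, F=36.
Check: V − E + F = 30 − 64 + 36 = 2.

30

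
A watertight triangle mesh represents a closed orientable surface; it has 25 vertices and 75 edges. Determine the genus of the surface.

Every face is a triangle and each edge borders two faces, so 3F = 2·75, giving F = 50.
χ = V − E + F = 25 − 75 + 50 = 0.
For a closed orientable surface χ = 2 − 2g, so g = (2 − (0))/2 = 1.

1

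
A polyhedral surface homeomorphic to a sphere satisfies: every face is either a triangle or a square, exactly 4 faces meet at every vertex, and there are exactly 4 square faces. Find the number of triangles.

Let x be the number of triangles; then F = 4 + x.
Edge–face incidences: 2E = 4·4 + 3·x = 16 + 3x.
Every vertex has degree 4, so 4V = 2E.
Euler: V − E + F = 2 ⇒ (2E)/4 − E + (4 + x) = 2.
Multiply by 8: 2·(2E) − 4·(2E) + 8·(4 + x) = 16, i.e. 32 + 8x − 2·(16 + 3x) = 16.
Collecting terms: 2x = 16, so x = 8.
Then 2E = 16 + 3·8 = 40, so E = 20, V = 2E/4 = 10, F = 4 + 8 = 12.

8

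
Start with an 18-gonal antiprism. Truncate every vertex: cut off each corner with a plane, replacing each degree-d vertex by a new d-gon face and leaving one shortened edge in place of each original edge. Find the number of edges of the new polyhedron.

The base solid has V = 36, E = 72, F = 38.
Truncation replaces each original edge-end by a new vertex, so V′ = 2E = 144.
Each original edge survives, and each old vertex of degree d contributes d new edges; summing degrees gives Σd = 2E, so E′ = E + 2E = 3E = 216.
Each original face survives and each original vertex becomes one new face: F′ = F + V = 74.

216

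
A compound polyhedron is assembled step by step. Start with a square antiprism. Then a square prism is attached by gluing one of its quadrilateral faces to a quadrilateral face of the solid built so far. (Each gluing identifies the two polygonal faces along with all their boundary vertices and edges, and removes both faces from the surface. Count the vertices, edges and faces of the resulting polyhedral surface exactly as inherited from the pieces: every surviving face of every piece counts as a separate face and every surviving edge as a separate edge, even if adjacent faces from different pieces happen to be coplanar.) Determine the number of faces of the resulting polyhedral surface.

A square antiprism: V=8, E=16, F=10.
Attach a square prism (V=8, E=12, F=6) along a 4-gon: merge 4 vertices and 4 edges, delete both glued faces → V=12, E=24, F=14.
Check: V − E + F = 12 − 24 + 14 = 2.

14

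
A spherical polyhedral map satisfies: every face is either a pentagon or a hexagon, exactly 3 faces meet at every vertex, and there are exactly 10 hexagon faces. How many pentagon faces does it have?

Let x be the number of pentagons; then F = 10 + x.
Edge–face incidences: 2E = 6·10 + 5·x = 60 + 5x.
Every vertex has degree 3, so 3V = 2E.
Euler: V − E + F = 2 ⇒ (2E)/3 − E + (10 + x) = 2.
Multiply by 6: 2·(2E) − 3·(2E) + 6·(10 + x) = 12, i.e. 60 + 6x − (60 + 5x) = 12.
Collecting terms: x = 12.
Then 2E = 60 + 5·12 = 120, so E = 60, V = 2E/3 = 40, F = 10 + 12 = 22.

12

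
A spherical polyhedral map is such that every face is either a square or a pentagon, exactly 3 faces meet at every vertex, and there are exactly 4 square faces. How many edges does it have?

18

Let x be the number of pentagons; then F = 4 + x.
Edge–face incidences: 2E = 4·4 + 5·x = 16 + 5x.
Every vertex has degree 3, so 3V = 2E.
Euler: V − E + F = 2 ⇒ (2E)/3 − E + (4 + x) = 2.
Multiply by 6: 2·(2E) − 3·(2E) + 6·(4 + x) = 12, i.e. 24 + 6x − (16 + 5x) = 12.
Collecting terms: x + 8 = 12, so x = 4.
Then 2E = 16 + 5·4 = 36, so E = 18, V = 2E/3 = 12, F = 4 + 4 = 8.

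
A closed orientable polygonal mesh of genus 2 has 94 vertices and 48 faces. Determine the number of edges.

144

For a closed orientable surface of genus 2, χ = 2 − 2·2 = -2.
E = V + F − (-2) = 94 + 48 − (-2) = 144.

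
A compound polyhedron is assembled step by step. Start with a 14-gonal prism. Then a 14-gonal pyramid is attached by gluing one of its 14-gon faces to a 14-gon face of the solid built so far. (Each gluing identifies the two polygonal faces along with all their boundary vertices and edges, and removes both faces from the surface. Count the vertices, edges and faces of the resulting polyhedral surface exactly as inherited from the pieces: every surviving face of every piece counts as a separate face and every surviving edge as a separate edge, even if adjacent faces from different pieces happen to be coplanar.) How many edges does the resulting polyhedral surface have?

A 14-gonal prism: V=28, E=42, F=16.
Attach a 14-gonal pyramid (V=15, E=28, F=15) along a 14-gon: merge 14 vertices and 14 edges, delete both glued faces → V=29, E=56, F=29.
Check: V − E + F = 29 − 56 + 29 = 2.

56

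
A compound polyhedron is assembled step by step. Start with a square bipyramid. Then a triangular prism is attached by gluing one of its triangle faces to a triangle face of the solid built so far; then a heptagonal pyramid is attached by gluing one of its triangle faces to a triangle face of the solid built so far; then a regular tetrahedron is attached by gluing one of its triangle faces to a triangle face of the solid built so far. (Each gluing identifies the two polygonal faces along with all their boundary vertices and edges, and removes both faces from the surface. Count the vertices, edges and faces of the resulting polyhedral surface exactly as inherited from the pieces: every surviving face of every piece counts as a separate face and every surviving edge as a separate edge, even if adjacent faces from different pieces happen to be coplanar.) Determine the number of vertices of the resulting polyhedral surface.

A square bipyramid: V=6, E=12, F=8.
Attach a triangular prism (V=6, E=9, F=5) along a 3-gon: merge 3 vertices and 3 edges, delete both glued faces → V=9, E=18, F=11.
Attach a heptagonal pyramid (V=8, E=14, F=8) along a 3-gon: merge 3 vertices and 3 edges, delete both glued faces → V=14, E=29, F=17.
Attach a regular tetrahedron (V=4, E=6, F=4) along a 3-gon: merge 3 vertices and 3 edges, delete both glued faces → V=15, E=32, F=19.
Check: V − E + F = 15 − 32 + 19 = 2.

15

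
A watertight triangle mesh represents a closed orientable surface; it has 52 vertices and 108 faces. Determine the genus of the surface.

2

Every face is a triangle, so 2E = 3·108 = 324, giving E = 162.
χ = V − E + F = 52 − 162 + 108 = -2.
For a closed orientable surface χ = 2 − 2g, so g = (2 − (-2))/2 = 2.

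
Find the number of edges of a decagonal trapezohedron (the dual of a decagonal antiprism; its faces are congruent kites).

The n-trapezohedron (dual of the n-antiprism) has V = 2·10 + 2 = 22, E = 4·10 = 40, F = 2·10 = 20.

40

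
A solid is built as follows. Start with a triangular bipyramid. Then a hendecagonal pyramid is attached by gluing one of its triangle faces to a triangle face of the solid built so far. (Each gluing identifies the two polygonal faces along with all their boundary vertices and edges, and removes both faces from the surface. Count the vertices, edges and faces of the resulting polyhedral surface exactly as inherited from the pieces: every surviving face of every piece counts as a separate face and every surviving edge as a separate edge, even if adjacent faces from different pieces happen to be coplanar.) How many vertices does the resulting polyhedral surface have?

A triangular bipyramid: V=5, E=9, F=6.
Attach a hendecagonal pyramid (V=12, E=22, F=12) along a 3-gon: merge 3 vertices and 3 edges, delete both glued faces → V=14, E=28, F=16.
Check: V − E + F = 14 − 28 + 16 = 2.

14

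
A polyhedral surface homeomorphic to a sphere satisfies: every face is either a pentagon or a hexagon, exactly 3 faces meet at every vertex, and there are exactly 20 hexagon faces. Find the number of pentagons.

Let x be the number of pentagons; then F = 20 + x.
Edge–face incidences: 2E = 6·20 + 5·x = 120 + 5x.
Every vertex has degree 3, so 3V = 2E.
Euler: V − E + F = 2 ⇒ (2E)/3 − E + (20 + x) = 2.
Multiply by 6: 2·(2E) − 3·(2E) + 6·(20 + x) = 12, i.e. 120 + 6x − (120 + 5x) = 12.
Collecting terms: x = 12.
Then 2E = 120 + 5·12 = 180, so E = 90, V = 2E/3 = 60, F = 20 + 12 = 32.

12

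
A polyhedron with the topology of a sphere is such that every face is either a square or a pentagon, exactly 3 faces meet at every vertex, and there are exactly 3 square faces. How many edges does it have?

21

Let x be the number of pentagons; then F = 3 + x.
Edge–face incidences: 2E = 4·3 + 5·x = 12 + 5x.
Every vertex has degree 3, so 3V = 2E.
Euler: V − E + F = 2 ⇒ (2E)/3 − E + (3 + x) = 2.
Multiply by 6: 2·(2E) − 3·(2E) + 6·(3 + x) = 12, i.e. 18 + 6x − (12 + 5x) = 12.
Collecting terms: x + 6 = 12, so x = 6.
Then 2E = 12 + 5·6 = 42, so E = 21, V = 2E/3 = 14, F = 3 + 6 = 9.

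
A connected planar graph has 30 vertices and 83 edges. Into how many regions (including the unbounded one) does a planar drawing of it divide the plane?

Euler's formula for a connected plane graph: V − E + F = 2, so F = 2 − 30 + 83 = 55.

55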